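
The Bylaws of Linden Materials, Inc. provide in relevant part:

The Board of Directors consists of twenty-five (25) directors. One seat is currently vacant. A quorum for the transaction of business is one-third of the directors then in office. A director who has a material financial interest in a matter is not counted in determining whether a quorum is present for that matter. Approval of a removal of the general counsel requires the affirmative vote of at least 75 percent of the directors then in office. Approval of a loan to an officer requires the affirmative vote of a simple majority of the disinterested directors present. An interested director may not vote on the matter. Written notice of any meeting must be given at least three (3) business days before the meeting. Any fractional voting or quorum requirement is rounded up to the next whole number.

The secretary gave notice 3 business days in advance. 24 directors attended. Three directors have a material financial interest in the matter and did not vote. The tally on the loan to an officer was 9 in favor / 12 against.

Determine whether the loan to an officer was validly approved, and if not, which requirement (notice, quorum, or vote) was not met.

Notice: 3 business days given; 3 required (3 ≥ 3). Satisfied.
Quorum: 24 present, but the 3 interested directors do not count, leaving 21. Quorum is 8. Satisfied.
Vote: the loan to an officer requires a majority of the disinterested directors present (24 − 3 = 21). A majority of 21 is 11, so 11 affirmative votes are needed; 9 voted in favor. Not satisfied.

Invalid — vote requirement not satisfied.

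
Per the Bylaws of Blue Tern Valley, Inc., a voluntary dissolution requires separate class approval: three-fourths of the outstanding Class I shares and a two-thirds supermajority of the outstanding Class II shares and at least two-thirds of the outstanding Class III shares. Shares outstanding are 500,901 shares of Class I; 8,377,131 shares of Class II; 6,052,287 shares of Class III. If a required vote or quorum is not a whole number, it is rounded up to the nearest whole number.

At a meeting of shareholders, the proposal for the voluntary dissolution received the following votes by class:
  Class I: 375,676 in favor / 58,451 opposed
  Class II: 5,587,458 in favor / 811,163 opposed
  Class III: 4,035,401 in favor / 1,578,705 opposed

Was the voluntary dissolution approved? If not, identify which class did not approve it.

Approved — every class gave the required vote.

Class I: 3/4 of 500901 = 375675.75, rounded up to 375676; 375,676 required, 375,676 in favor — approved.
Class II: 2/3 of 8377131 = 5584754; 5,584,754 required, 5,587,458 in favor — approved.
Class III: 2/3 of 6052287 = 4034858; 4,034,858 required, 4,035,401 in favor — approved.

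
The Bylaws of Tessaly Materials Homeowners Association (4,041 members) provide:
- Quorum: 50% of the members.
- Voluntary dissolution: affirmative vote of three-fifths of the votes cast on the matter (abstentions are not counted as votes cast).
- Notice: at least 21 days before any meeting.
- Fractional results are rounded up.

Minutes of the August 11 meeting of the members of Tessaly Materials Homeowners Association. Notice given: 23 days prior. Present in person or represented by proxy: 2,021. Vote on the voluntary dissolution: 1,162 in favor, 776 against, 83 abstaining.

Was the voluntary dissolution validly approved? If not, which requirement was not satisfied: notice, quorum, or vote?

Invalid — vote requirement not satisfied.

Notice: 23 days given; 21 required. Satisfied.
Quorum: 50% of 4,041 = 2,020.50, rounded up to 2,021; 2,021 present. Satisfied.
Vote: requires three-fifths of the votes cast (2,021 − 83 abstaining = 1,938); 3/5 of 1938 = 1162.80, rounded up to 1163, so 1,163 needed; 1,162 in favor. Not satisfied.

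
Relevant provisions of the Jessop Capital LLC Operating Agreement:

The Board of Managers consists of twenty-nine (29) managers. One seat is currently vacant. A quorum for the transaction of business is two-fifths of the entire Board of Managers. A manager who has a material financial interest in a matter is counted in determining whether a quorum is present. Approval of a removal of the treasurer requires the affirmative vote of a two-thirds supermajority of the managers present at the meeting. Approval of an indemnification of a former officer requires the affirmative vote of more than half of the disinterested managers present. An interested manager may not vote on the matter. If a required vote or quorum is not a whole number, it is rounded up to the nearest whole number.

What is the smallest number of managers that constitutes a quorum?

2/5 of 29 = 11.60, rounded up to 12.

12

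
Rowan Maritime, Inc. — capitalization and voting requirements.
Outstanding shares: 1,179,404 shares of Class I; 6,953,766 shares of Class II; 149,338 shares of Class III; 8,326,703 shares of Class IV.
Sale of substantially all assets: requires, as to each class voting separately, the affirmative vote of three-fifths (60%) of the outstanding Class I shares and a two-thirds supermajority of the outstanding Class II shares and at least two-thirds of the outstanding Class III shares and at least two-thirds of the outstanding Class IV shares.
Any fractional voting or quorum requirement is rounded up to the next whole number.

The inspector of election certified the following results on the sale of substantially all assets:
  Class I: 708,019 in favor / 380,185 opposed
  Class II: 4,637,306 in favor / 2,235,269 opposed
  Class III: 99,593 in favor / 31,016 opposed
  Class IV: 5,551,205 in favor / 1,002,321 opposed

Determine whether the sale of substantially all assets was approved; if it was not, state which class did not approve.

Approved — every class gave the required vote.

Class I: 3/5 of 1179404 = 707642.40, rounded up to 707643; 707,643 required, 708,019 in favor — approved.
Class II: 2/3 of 6953766 = 4635844; 4,635,844 required, 4,637,306 in favor — approved.
Class III: 2/3 of 149338 = 99558.67, rounded up to 99559; 99,559 required, 99,593 in favor — approved.
Class IV: 2/3 of 8326703 = 5551135.33, rounded up to 5551136; 5,551,136 required, 5,551,205 in favor — approved.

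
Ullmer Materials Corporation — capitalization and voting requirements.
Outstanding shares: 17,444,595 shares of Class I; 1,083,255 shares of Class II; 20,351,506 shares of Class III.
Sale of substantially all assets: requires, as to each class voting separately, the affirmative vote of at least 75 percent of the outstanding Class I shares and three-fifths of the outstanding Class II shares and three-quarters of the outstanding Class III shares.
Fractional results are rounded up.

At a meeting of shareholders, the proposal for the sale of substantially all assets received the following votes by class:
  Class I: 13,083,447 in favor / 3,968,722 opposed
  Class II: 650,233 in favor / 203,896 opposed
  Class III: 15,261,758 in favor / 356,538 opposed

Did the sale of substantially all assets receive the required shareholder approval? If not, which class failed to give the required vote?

Class I: 3/4 of 17444595 = 13083446.25, rounded up to 13083447; 13,083,447 required, 13,083,447 in favor — approved.
Class II: 3/5 of 1083255 = 649953; 649,953 required, 650,233 in favor — approved.
Class III: 3/4 of 20351506 = 15263629.50, rounded up to 15263630; 15,263,630 required, 15,261,758 in favor — not approved.

Not approved — the Class III shares did not give the required vote.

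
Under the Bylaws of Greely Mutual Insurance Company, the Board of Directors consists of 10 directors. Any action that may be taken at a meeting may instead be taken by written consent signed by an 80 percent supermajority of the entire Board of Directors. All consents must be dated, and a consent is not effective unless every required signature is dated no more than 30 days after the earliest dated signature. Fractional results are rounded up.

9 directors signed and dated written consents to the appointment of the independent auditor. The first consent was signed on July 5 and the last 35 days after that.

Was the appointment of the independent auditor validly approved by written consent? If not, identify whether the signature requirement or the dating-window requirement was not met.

Signatures required: an 80 percent supermajority of 10 — 4/5 of 10 = 8, so 8 needed; 9 signed. Sufficient.
Dating window: the latest signature is 35 days after the earliest; the limit is 30 days. Outside the window.

Not effective — dating-window requirement not satisfied.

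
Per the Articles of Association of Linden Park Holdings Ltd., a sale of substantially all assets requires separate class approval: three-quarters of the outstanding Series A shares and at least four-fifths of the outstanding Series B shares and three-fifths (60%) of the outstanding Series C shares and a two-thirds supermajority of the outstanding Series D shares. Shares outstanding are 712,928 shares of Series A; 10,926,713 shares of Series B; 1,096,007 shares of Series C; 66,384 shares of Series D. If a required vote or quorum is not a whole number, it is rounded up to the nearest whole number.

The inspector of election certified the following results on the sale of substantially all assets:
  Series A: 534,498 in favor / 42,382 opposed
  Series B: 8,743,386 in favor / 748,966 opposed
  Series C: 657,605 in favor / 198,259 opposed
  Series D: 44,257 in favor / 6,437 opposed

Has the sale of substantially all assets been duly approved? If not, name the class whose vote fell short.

Series A: 3/4 of 712928 = 534696; 534,696 required, 534,498 in favor — not approved.
Series B: 4/5 of 10926713 = 8741370.40, rounded up to 8741371; 8,741,371 required, 8,743,386 in favor — approved.
Series C: 3/5 of 1096007 = 657604.20, rounded up to 657605; 657,605 required, 657,605 in favor — approved.
Series D: 2/3 of 66384 = 44256; 44,256 required, 44,257 in favor — approved.

Not approved — the Series A shares did not give the required vote.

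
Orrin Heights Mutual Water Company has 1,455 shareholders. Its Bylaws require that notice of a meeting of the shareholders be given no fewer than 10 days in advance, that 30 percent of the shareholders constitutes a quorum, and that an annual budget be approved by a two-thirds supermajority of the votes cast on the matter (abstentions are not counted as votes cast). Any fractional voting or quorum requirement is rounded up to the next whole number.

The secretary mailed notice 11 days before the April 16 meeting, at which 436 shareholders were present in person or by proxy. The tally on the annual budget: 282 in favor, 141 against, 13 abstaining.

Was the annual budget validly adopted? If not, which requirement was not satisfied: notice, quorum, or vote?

Invalid — quorum requirement not satisfied.

Notice: 11 days given; 10 required. Satisfied.
Quorum: 30% of 1,455 = 436.50, rounded up to 437; 436 present. Not satisfied.
Vote: requires two-thirds of the votes cast (436 − 13 abstaining = 423); 2/3 of 423 = 282, so 282 needed; 282 in favor. Satisfied.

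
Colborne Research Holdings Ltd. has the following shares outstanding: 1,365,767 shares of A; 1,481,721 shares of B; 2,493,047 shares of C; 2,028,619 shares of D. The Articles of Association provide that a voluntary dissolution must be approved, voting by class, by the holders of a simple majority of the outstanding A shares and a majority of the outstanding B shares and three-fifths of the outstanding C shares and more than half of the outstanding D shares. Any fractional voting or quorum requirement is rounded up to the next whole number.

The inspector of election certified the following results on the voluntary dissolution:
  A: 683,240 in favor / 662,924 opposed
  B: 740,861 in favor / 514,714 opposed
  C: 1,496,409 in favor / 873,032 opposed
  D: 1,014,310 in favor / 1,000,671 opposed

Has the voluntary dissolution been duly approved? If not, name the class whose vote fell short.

Approved — every class gave the required vote.

A: a majority of 1365767 is 682884; 682,884 required, 683,240 in favor — approved.
B: a majority of 1481721 is 740861; 740,861 required, 740,861 in favor — approved.
C: 3/5 of 2493047 = 1495828.20, rounded up to 1495829; 1,495,829 required, 1,496,409 in favor — approved.
D: a majority of 2028619 is 1014310; 1,014,310 required, 1,014,310 in favor — approved.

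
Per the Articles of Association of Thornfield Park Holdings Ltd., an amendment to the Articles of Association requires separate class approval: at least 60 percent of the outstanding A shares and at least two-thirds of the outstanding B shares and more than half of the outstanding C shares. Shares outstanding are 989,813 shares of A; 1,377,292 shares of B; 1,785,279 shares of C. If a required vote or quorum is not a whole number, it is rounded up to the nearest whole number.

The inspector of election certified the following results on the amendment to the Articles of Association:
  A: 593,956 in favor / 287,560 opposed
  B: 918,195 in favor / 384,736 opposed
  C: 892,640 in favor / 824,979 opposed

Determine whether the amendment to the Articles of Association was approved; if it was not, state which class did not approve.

Approved — every class gave the required vote.

A: 3/5 of 989813 = 593887.80, rounded up to 593888; 593,888 required, 593,956 in favor — approved.
B: 2/3 of 1377292 = 918194.67, rounded up to 918195; 918,195 required, 918,195 in favor — approved.
C: a majority of 1785279 is 892640; 892,640 required, 892,640 in favor — approved.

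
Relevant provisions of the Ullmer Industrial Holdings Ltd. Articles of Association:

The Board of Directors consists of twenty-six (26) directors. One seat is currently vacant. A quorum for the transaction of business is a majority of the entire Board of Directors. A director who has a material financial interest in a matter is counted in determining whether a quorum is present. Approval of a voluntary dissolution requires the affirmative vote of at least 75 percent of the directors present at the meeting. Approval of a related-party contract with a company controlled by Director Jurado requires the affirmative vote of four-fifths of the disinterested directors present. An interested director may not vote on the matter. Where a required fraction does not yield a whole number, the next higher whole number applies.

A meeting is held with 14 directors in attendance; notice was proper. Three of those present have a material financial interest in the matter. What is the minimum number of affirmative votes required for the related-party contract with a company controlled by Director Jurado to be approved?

9

The related-party contract with a company controlled by Director Jurado requires four-fifths of the disinterested directors present (14 − 3 = 11).
4/5 of 11 = 8.80, rounded up to 9.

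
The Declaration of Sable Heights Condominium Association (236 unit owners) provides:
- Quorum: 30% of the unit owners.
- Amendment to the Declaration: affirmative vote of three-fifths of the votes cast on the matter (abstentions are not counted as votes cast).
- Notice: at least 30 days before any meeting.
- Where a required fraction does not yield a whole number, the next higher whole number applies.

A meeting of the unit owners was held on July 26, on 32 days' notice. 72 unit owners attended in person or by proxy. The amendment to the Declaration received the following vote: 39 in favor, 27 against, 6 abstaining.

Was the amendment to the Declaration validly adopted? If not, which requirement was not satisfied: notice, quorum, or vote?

Invalid — vote requirement not satisfied.

Notice: 32 days given; 30 required. Satisfied.
Quorum: 30% of 236 = 70.80, rounded up to 71; 72 present. Satisfied.
Vote: requires three-fifths of the votes cast (72 − 6 abstaining = 66); 3/5 of 66 = 39.60, rounded up to 40, so 40 needed; 39 in favor. Not satisfied.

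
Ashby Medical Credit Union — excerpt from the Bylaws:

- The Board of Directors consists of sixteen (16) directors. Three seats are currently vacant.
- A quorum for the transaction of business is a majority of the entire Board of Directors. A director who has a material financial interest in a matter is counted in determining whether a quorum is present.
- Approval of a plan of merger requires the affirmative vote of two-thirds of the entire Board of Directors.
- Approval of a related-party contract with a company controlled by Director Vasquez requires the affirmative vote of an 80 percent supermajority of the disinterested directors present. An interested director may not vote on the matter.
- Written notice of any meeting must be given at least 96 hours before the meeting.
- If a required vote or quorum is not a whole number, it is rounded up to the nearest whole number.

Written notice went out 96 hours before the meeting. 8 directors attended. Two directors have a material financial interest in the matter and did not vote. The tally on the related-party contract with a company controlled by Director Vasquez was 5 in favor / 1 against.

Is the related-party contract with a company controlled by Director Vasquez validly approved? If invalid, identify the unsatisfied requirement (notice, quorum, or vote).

Notice: 96 hours given; 96 required (96 ≥ 96). Satisfied.
Quorum: 8 present (interested directors count toward quorum); quorum is 9. Not satisfied.
Vote: the related-party contract with a company controlled by Director Vasquez requires four-fifths of the disinterested directors present (8 − 2 = 6). 4/5 of 6 = 4.80, rounded up to 5, so 5 affirmative votes are needed; 5 voted in favor. Satisfied. (Moot — without a quorum no business can be validly transacted.)

Invalid — quorum requirement not satisfied.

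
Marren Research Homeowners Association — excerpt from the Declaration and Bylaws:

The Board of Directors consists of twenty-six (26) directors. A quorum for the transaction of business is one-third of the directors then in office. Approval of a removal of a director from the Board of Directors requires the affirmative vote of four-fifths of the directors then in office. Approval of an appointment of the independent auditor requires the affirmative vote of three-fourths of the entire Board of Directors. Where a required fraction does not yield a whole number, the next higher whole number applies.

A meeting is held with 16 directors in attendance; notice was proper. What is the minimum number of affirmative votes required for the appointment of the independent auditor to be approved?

20

The appointment of the independent auditor requires three-fourths of the entire Board of Directors (26).
3/4 of 26 = 19.50, rounded up to 20.
(Only 16 can vote, so the appointment of the independent auditor cannot pass at this meeting, but the required vote is still 20.)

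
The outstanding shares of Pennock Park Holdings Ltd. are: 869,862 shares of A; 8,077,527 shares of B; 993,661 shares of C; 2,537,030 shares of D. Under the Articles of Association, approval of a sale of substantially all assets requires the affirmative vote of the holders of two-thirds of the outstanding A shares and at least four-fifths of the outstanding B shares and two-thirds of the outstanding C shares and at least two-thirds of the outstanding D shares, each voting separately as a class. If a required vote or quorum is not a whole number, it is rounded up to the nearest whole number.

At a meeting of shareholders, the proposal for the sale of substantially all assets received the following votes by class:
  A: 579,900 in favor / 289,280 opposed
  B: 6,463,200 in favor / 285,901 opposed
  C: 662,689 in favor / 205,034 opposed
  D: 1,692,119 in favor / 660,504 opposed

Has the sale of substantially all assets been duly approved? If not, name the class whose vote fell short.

A: 2/3 of 869862 = 579908; 579,908 required, 579,900 in favor — not approved.
B: 4/5 of 8077527 = 6462021.60, rounded up to 6462022; 6,462,022 required, 6,463,200 in favor — approved.
C: 2/3 of 993661 = 662440.67, rounded up to 662441; 662,441 required, 662,689 in favor — approved.
D: 2/3 of 2537030 = 1691353.33, rounded up to 1691354; 1,691,354 required, 1,692,119 in favor — approved.

Not approved — the A shares did not give the required vote.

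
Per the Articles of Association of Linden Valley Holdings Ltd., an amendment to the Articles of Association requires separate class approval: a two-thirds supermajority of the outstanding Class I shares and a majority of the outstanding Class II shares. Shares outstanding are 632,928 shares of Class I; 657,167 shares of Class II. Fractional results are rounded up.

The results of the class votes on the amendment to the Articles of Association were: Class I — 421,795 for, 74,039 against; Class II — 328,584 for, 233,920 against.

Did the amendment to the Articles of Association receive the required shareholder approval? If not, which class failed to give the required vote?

Class I: 2/3 of 632928 = 421952; 421,952 required, 421,795 in favor — not approved.
Class II: a majority of 657167 is 328584; 328,584 required, 328,584 in favor — approved.

Not approved — the Class I shares did not give the required vote.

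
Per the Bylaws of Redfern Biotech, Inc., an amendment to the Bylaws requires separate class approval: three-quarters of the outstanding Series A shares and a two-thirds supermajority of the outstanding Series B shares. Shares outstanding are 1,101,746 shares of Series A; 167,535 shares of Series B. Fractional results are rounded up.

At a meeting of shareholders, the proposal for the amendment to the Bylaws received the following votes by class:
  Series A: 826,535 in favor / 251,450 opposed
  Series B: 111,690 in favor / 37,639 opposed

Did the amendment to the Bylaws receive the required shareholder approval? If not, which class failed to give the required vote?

Series A: 3/4 of 1101746 = 826309.50, rounded up to 826310; 826,310 required, 826,535 in favor — approved.
Series B: 2/3 of 167535 = 111690; 111,690 required, 111,690 in favor — approved.

Approved — every class gave the required vote.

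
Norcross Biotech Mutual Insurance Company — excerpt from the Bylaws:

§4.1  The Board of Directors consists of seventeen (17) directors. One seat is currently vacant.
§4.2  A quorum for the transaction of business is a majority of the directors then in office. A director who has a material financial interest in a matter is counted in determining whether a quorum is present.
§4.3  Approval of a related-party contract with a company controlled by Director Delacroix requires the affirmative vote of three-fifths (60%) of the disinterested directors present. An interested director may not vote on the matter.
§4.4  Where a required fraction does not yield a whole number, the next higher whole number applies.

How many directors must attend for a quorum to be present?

9

A majority of 16 is 9.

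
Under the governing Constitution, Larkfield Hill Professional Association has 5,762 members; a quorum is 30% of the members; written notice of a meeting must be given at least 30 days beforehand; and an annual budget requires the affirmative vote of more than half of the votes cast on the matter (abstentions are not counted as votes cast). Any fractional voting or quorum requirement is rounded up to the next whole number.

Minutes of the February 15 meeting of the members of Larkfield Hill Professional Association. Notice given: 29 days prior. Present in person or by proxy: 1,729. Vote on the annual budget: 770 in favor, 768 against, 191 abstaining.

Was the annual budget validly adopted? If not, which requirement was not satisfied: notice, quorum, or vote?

Invalid — notice requirement not satisfied.

Notice: 29 days given; 30 required. Not satisfied.
Quorum: 30% of 5,762 = 1,728.60, rounded up to 1,729; 1,729 present. Satisfied.
Vote: requires a majority of the votes cast (1,729 − 191 abstaining = 1,538); a majority of 1538 is 770, so 770 needed; 770 in favor. Satisfied.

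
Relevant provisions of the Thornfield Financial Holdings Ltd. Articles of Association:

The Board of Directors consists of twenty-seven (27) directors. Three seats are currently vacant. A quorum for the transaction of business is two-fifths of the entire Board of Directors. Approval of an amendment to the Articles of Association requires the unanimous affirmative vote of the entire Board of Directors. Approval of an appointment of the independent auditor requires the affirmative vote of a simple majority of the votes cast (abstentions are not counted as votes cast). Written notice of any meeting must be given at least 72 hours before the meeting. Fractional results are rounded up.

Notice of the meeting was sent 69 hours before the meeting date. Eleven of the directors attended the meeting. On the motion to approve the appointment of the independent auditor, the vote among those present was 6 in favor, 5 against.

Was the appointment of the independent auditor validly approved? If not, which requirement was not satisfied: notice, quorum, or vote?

Invalid — notice requirement not satisfied.

Notice: 69 hours given; 72 required (69 < 72). Not satisfied.
Quorum: 11 present; quorum is 11. Satisfied.
Vote: the appointment of the independent auditor requires a majority of the votes cast (11). A majority of 11 is 6, so 6 affirmative votes are needed; 6 voted in favor. Satisfied.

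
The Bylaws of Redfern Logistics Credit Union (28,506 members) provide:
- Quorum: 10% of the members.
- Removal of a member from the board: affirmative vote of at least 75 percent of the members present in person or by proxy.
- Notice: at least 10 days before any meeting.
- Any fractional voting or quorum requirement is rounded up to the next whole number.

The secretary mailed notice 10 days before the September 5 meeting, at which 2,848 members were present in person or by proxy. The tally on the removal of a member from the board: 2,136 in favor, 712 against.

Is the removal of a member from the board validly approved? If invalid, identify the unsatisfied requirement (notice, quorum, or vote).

Notice: 10 days given; 10 required. Satisfied.
Quorum: 10% of 28,506 = 2,850.60, rounded up to 2,851; 2,848 present. Not satisfied.
Vote: requires three-fourths of those present (2,848); 3/4 of 2848 = 2136, so 2,136 needed; 2,136 in favor. Satisfied.

Invalid — quorum requirement not satisfied.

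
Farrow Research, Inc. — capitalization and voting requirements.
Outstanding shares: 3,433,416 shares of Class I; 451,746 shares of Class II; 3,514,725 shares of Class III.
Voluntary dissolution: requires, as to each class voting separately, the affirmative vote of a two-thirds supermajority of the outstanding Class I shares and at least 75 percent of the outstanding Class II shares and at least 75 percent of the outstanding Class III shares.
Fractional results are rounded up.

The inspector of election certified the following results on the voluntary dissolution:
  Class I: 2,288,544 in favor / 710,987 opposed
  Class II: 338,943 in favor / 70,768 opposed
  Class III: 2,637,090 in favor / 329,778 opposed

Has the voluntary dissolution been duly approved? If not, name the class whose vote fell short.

Class I: 2/3 of 3433416 = 2288944; 2,288,944 required, 2,288,544 in favor — not approved.
Class II: 3/4 of 451746 = 338809.50, rounded up to 338810; 338,810 required, 338,943 in favor — approved.
Class III: 3/4 of 3514725 = 2636043.75, rounded up to 2636044; 2,636,044 required, 2,637,090 in favor — approved.

Not approved — the Class I shares did not give the required vote.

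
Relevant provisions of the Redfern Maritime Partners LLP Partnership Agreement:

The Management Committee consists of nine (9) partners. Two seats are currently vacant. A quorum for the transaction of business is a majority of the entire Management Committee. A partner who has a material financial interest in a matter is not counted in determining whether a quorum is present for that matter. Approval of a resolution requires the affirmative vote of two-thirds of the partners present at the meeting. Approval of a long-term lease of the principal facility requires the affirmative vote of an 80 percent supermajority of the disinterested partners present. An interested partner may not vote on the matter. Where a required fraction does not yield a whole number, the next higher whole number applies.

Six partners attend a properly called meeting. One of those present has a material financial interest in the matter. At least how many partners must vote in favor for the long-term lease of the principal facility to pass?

4

The long-term lease of the principal facility requires four-fifths of the disinterested partners present (6 − 1 = 5).
4/5 of 5 = 4.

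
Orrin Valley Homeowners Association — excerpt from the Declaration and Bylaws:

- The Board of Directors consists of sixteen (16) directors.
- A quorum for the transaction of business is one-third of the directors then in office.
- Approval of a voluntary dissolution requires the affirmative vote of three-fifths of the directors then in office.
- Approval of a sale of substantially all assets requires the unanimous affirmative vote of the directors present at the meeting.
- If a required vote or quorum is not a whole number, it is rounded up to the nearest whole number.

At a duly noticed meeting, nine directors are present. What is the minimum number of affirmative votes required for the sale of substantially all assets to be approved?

The sale of substantially all assets requires the unanimous vote of the directors present (9).
Unanimous means all 9.

9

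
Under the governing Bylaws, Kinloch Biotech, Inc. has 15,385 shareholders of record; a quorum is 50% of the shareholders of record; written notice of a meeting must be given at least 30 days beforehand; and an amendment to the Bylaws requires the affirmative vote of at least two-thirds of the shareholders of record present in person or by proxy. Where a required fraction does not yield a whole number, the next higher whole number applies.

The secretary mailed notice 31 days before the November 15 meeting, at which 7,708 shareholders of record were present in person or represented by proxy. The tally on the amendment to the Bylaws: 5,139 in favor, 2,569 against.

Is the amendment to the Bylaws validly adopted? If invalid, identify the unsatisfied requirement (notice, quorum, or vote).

Valid — all requirements satisfied.

Notice: 31 days given; 30 required. Satisfied.
Quorum: 50% of 15,385 = 7,692.50, rounded up to 7,693; 7,708 present. Satisfied.
Vote: requires two-thirds of those present (7,708); 2/3 of 7708 = 5138.67, rounded up to 5139, so 5,139 needed; 5,139 in favor. Satisfied.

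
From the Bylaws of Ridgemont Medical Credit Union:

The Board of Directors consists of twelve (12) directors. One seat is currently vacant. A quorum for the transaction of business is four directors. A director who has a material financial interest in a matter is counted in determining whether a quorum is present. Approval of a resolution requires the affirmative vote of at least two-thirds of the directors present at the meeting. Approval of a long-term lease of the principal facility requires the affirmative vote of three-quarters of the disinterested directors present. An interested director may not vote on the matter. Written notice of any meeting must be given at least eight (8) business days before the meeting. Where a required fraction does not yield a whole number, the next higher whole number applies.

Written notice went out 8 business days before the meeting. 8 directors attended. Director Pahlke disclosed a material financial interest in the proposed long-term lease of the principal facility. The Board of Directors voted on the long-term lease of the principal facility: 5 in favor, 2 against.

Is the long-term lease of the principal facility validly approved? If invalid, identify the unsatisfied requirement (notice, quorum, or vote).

Invalid — vote requirement not satisfied.

Notice: 8 business days given; 8 required (8 ≥ 8). Satisfied.
Quorum: 8 present (interested directors count toward quorum); quorum is 4. Satisfied.
Vote: the long-term lease of the principal facility requires three-fourths of the disinterested directors present (8 − 1 = 7). 3/4 of 7 = 5.25, rounded up to 6, so 6 affirmative votes are needed; 5 voted in favor. Not satisfied.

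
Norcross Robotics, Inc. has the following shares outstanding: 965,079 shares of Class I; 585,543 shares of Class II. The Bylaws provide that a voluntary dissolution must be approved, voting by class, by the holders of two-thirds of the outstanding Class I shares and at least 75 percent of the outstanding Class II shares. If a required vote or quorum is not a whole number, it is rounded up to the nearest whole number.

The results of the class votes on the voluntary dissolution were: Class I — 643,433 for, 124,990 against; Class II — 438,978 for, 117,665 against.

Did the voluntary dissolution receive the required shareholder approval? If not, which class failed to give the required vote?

Not approved — the Class II shares did not give the required vote.

Class I: 2/3 of 965079 = 643386; 643,386 required, 643,433 in favor — approved.
Class II: 3/4 of 585543 = 439157.25, rounded up to 439158; 439,158 required, 438,978 in favor — not approved.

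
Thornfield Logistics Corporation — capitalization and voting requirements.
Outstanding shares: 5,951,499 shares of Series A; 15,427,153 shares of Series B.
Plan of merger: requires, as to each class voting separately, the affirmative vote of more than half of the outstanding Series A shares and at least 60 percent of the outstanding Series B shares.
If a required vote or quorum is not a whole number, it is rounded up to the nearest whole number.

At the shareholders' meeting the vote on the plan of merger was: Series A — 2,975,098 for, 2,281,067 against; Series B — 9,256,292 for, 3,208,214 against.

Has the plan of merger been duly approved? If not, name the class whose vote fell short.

Series A: a majority of 5951499 is 2975750; 2,975,750 required, 2,975,098 in favor — not approved.
Series B: 3/5 of 15427153 = 9256291.80, rounded up to 9256292; 9,256,292 required, 9,256,292 in favor — approved.

Not approved — the Series A shares did not give the required vote.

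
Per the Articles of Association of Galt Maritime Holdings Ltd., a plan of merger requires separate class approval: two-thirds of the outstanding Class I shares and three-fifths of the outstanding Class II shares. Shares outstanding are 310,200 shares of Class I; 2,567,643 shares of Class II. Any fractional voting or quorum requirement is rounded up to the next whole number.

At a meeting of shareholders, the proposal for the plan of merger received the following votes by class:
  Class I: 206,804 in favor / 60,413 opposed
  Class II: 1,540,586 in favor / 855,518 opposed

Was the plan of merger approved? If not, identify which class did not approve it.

Class I: 2/3 of 310200 = 206800; 206,800 required, 206,804 in favor — approved.
Class II: 3/5 of 2567643 = 1540585.80, rounded up to 1540586; 1,540,586 required, 1,540,586 in favor — approved.

Approved — every class gave the required vote.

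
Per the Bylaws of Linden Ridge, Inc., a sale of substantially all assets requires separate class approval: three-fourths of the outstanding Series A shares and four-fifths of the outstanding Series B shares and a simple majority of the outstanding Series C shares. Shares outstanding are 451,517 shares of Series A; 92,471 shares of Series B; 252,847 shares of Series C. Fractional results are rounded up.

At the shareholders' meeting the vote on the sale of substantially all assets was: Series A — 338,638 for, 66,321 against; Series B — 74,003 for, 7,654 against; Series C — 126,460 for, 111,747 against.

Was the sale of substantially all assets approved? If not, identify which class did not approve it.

Approved — every class gave the required vote.

Series A: 3/4 of 451517 = 338637.75, rounded up to 338638; 338,638 required, 338,638 in favor — approved.
Series B: 4/5 of 92471 = 73976.80, rounded up to 73977; 73,977 required, 74,003 in favor — approved.
Series C: a majority of 252847 is 126424; 126,424 required, 126,460 in favor — approved.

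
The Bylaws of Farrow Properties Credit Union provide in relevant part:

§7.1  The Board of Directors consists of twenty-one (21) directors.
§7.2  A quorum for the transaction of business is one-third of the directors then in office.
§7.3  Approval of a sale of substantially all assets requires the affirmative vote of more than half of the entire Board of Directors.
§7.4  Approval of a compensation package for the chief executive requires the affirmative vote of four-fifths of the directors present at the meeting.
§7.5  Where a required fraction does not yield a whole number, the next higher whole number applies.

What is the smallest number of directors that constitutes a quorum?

1/3 of 21 = 7.

7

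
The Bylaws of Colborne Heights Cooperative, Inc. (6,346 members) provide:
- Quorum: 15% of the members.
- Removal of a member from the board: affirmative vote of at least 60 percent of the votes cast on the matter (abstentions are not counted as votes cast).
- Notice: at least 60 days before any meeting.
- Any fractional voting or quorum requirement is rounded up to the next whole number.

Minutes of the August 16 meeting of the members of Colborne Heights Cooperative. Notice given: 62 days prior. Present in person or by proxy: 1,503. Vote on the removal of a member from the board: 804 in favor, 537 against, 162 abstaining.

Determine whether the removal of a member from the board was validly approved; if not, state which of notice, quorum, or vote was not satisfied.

Invalid — vote requirement not satisfied.

Notice: 62 days given; 60 required. Satisfied.
Quorum: 15% of 6,346 = 951.90, rounded up to 952; 1,503 present. Satisfied.
Vote: requires three-fifths of the votes cast (1,503 − 162 abstaining = 1,341); 3/5 of 1341 = 804.60, rounded up to 805, so 805 needed; 804 in favor. Not satisfied.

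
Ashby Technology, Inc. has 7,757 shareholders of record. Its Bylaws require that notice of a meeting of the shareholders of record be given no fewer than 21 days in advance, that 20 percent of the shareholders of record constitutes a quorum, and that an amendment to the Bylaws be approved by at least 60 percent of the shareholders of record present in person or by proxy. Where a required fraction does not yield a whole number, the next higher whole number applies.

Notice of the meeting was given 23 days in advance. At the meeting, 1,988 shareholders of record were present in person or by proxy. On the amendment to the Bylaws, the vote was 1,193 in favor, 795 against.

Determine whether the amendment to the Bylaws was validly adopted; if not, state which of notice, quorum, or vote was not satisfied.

Valid — all requirements satisfied.

Notice: 23 days given; 21 required. Satisfied.
Quorum: 20% of 7,757 = 1,551.40, rounded up to 1,552; 1,988 present. Satisfied.
Vote: requires three-fifths of those present (1,988); 3/5 of 1988 = 1192.80, rounded up to 1193, so 1,193 needed; 1,193 in favor. Satisfied.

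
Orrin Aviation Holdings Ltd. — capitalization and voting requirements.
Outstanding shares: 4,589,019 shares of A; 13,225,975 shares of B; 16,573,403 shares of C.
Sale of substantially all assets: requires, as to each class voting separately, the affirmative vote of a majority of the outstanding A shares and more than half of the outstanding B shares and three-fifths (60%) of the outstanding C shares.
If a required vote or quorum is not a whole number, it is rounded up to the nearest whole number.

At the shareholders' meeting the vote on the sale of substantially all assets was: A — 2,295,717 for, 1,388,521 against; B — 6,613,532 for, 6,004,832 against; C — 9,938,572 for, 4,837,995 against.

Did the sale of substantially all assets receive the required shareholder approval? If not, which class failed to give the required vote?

Not approved — the C shares did not give the required vote.

A: a majority of 4589019 is 2294510; 2,294,510 required, 2,295,717 in favor — approved.
B: a majority of 13225975 is 6612988; 6,612,988 required, 6,613,532 in favor — approved.
C: 3/5 of 16573403 = 9944041.80, rounded up to 9944042; 9,944,042 required, 9,938,572 in favor — not approved.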